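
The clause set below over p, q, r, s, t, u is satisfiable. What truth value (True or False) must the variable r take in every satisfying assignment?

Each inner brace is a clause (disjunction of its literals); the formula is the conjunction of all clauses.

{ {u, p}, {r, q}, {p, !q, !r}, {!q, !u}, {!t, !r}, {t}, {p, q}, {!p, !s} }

Suppose r = true.
(!t) alone gives t = false.
But (t) is also a unit clause — contradiction.
So every satisfying assignment has r = False.

False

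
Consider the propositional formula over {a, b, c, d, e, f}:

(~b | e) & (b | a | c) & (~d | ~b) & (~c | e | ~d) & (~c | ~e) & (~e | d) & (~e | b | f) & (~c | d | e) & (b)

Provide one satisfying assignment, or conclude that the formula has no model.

UNSATISFIABLE

From the singleton clause (b), b = 1.
From the singleton clause (e), e = 1.
From the singleton clause (~d), d = 0.
But (d) is also a unit clause — contradiction.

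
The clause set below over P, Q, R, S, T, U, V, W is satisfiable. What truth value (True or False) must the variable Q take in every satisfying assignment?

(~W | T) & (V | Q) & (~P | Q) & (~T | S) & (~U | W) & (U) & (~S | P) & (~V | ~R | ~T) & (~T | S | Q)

True

Suppose Q = 0.
From the singleton clause (V), V = 1.
From the singleton clause (~P), P = 0.
From the singleton clause (U), U = 1.
From the singleton clause (W), W = 1.
From the singleton clause (T), T = 1.
From the singleton clause (S), S = 1.
Now (~S) is unsatisfied and unit — conflict.
So every satisfying assignment has Q = True.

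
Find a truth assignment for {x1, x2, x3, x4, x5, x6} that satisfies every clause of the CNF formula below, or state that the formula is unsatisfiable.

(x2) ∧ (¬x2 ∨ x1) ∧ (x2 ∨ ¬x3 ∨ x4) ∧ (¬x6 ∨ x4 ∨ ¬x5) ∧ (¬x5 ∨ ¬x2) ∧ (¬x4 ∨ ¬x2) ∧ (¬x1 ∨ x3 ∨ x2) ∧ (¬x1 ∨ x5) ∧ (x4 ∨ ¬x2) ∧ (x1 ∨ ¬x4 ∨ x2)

UNSATISFIABLE

From the singleton clause (x2), x2 = True.
From the singleton clause (x1), x1 = True.
From the singleton clause (¬x5), x5 = False.
But (x5) is also a unit clause — contradiction.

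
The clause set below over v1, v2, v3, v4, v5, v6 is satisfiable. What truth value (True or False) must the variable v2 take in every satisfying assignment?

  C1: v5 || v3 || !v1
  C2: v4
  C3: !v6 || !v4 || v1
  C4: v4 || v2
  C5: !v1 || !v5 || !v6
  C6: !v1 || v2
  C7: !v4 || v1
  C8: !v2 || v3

True

Suppose v2 = false.
From the singleton clause (v4), v4 = true.
From the singleton clause (!v1), v1 = false.
That conflicts with the unit clause (v1).
So every satisfying assignment has v2 = True.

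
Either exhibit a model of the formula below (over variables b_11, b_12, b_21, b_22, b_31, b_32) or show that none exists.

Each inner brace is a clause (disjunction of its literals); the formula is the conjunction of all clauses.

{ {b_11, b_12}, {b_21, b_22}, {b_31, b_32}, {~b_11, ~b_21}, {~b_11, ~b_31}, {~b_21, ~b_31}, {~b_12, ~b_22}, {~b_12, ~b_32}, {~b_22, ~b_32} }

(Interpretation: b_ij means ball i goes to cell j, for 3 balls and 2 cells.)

UNSATISFIABLE

Branch on b_11: set b_11 = 1.
(~b_21) alone gives b_21 = 0.
(b_22) alone gives b_22 = 1.
(~b_31) alone gives b_31 = 0.
(b_32) alone gives b_32 = 1.
Now (~b_32) is unsatisfied and unit — conflict.
So b_11 must be the other value — set b_11 = 0.
(b_12) alone gives b_12 = 1.
(~b_22) alone gives b_22 = 0.
(b_21) alone gives b_21 = 1.
(~b_31) alone gives b_31 = 0.
(b_32) alone gives b_32 = 1.
Now (~b_32) is unsatisfied and unit — conflict.
Either choice for b_11 ends in contradiction.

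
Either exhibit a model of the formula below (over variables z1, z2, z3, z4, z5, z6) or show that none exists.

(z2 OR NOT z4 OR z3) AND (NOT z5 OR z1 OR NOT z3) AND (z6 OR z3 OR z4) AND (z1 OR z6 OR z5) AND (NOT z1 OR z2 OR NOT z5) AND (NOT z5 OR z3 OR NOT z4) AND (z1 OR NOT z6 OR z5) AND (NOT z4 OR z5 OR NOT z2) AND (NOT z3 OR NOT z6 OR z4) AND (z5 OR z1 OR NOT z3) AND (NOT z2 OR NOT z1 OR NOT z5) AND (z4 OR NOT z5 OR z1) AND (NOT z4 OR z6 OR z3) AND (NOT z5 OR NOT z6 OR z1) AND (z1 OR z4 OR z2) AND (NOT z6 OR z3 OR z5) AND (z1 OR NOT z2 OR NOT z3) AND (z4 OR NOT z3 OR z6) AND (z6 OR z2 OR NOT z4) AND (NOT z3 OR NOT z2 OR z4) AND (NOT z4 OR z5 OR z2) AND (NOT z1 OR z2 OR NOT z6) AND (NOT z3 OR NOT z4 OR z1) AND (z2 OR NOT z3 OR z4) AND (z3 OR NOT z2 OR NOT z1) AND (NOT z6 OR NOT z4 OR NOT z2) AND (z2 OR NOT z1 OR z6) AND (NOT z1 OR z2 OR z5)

Case z2 = true:
Case z4 = false:
Unit clause (NOT z3) forces z3 = false.
Unit clause (z6) forces z6 = true.
Unit clause (z5) forces z5 = true.
Unit clause (NOT z1) forces z1 = false.
But (z1) is also a unit clause — contradiction.
Undo z4 and try z4 = true.
Unit clause (z5) forces z5 = true.
Unit clause (z3) forces z3 = true.
Unit clause (z1) forces z1 = true.
But (NOT z1) is also a unit clause — contradiction.
Either choice for z4 ends in contradiction.
Undo z2 and try z2 = false.
Case z4 = false:
Unit clause (z1) forces z1 = true.
Unit clause (NOT z5) forces z5 = false.
But (z5) is also a unit clause — contradiction.
Undo z4 and try z4 = true.
Unit clause (z3) forces z3 = true.
Unit clause (z6) forces z6 = true.
Unit clause (z5) forces z5 = true.
Unit clause (z1) forces z1 = true.
But (NOT z1) is also a unit clause — contradiction.
Either choice for z4 ends in contradiction.
Either choice for z2 ends in contradiction.

UNSATISFIABLE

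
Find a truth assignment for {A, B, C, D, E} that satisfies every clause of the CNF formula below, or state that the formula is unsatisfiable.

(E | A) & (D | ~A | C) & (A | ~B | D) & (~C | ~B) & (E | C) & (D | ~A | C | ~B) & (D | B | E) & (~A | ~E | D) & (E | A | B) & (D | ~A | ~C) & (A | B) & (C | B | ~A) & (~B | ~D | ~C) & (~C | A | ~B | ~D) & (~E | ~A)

Branch on E: set E = 0.
Unit clause (A) forces A = 1.
Unit clause (C) forces C = 1.
Unit clause (~B) forces B = 0.
Unit clause (D) forces D = 1.
Every clause now holds.

A: 1, B: 0, C: 1, D: 1, E: 0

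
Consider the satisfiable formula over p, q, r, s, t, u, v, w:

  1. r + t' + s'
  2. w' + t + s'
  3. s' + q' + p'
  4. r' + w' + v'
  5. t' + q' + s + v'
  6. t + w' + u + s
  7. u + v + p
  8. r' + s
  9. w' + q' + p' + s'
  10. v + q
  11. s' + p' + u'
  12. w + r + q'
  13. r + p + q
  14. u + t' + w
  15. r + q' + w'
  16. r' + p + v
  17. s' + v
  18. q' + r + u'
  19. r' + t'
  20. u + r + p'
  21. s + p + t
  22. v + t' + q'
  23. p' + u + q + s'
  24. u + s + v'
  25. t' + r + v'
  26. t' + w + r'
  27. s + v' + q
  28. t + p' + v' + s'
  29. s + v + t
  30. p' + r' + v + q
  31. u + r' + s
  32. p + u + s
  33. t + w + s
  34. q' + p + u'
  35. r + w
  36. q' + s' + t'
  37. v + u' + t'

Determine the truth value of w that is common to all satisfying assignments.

False

Suppose w = 1.
Try t = 1.
The clause (r') is unit, so r = 0.
The clause (s') is unit, so s = 0.
The clause (q') is unit, so q = 0.
The clause (v) is unit, so v = 1.
But (v') is also a unit clause — contradiction.
That branch fails; take t = 0 instead.
The clause (s') is unit, so s = 0.
The clause (u) is unit, so u = 1.
The clause (r') is unit, so r = 0.
The clause (q') is unit, so q = 0.
The clause (v) is unit, so v = 1.
But (v') is also a unit clause — contradiction.
Either choice for t ends in contradiction.
So every satisfying assignment has w = False.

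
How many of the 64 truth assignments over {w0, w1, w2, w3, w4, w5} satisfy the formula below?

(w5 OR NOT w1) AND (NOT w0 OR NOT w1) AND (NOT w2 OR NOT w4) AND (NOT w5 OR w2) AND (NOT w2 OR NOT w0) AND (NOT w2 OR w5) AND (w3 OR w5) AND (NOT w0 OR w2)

6

There are 2^6 = 64 truth assignments over (w0, w1, w2, w3, w4, w5).
Split on w4. With w4 = true, the clauses containing w4 are satisfied and NOT w4 drops from the rest; 1 of the 2^5 = 32 assignments to the other variables satisfy what remains.
With w4 = false, by the same count on the reduced clause set, 5 assignments work.
Total: 1 + 5 = 6.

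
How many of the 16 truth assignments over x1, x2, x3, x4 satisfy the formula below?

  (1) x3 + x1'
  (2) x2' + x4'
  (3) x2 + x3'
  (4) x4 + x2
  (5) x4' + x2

There are 2^4 = 16 truth assignments over (x1, x2, x3, x4).
Split on x1. With x1 = 1, the clauses containing x1 are satisfied and x1' drops from the rest; 1 of the 2^3 = 8 assignments to the other variables satisfy what remains.
With x1 = 0, by the same count on the reduced clause set, 2 assignments work.
Total: 1 + 2 = 3.

3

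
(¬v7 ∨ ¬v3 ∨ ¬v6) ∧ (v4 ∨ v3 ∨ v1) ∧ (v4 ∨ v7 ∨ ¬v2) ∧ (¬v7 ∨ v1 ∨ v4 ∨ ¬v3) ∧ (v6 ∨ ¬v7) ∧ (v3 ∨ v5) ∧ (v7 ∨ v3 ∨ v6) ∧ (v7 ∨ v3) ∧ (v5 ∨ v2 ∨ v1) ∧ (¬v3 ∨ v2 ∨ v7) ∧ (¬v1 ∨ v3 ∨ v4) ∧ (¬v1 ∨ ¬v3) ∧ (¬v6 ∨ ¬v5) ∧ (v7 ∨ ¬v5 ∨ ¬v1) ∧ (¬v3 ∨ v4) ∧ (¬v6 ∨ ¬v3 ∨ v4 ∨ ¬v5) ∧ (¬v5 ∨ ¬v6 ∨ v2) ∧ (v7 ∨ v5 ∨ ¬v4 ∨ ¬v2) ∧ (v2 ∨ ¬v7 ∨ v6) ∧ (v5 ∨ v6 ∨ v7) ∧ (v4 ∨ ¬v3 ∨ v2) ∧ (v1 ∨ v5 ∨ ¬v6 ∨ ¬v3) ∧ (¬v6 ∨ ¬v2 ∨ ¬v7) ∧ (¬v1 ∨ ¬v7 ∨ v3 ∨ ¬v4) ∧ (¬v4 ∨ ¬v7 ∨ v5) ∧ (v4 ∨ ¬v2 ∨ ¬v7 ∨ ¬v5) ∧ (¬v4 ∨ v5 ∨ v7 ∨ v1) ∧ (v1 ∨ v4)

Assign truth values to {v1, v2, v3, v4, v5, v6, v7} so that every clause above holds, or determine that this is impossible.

v1=False,  v2=True,  v3=True,  v4=True,  v5=True,  v6=False,  v7=False

Suppose v6 = False.
(¬v7) alone gives v7 = False.
(v3) alone gives v3 = True.
(v2) alone gives v2 = True.
(v4) alone gives v4 = True.
(¬v1) alone gives v1 = False.
(v5) alone gives v5 = True.
This assignment satisfies each clause.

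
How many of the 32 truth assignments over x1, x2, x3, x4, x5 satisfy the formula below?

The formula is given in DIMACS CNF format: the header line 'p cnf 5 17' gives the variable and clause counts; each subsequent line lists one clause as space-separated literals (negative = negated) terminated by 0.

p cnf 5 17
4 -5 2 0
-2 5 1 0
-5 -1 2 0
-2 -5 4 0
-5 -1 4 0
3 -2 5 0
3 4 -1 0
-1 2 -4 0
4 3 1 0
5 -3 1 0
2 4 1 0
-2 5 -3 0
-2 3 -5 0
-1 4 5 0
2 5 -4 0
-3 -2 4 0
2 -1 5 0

4

There are 2^5 = 32 truth assignments over (x1, x2, x3, x4, x5).
Split on x4. With x4 = True, the clauses containing x4 are satisfied and ¬x4 drops from the rest; 4 of the 2^4 = 16 assignments to the other variables satisfy what remains.
With x4 = False, by the same count on the reduced clause set, 0 assignments work.
(One model: x1=F, x2=F, x3=F, x4=T, x5=T.)
Total: 4 + 0 = 4.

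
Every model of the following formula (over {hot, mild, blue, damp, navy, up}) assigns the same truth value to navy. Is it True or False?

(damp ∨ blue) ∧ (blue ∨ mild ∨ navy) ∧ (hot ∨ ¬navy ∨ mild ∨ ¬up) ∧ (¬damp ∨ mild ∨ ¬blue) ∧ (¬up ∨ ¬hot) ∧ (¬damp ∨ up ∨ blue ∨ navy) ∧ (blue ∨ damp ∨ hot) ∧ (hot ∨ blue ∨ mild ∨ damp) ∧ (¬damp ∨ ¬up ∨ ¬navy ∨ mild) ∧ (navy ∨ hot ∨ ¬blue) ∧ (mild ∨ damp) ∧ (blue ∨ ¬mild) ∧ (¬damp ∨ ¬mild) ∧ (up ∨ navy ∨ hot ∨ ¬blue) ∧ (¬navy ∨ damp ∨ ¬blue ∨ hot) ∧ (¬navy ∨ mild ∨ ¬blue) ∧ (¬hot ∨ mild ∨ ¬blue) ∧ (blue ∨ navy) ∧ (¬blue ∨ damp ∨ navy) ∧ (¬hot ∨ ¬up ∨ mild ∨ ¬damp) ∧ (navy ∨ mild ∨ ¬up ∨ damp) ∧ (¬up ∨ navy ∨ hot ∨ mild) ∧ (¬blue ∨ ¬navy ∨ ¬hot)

Suppose navy = False.
The clause (blue) is unit, so blue = True.
The clause (hot) is unit, so hot = True.
The clause (¬up) is unit, so up = False.
The clause (mild) is unit, so mild = True.
The clause (¬damp) is unit, so damp = False.
But (damp) is also a unit clause — contradiction.
So every satisfying assignment has navy = True.

True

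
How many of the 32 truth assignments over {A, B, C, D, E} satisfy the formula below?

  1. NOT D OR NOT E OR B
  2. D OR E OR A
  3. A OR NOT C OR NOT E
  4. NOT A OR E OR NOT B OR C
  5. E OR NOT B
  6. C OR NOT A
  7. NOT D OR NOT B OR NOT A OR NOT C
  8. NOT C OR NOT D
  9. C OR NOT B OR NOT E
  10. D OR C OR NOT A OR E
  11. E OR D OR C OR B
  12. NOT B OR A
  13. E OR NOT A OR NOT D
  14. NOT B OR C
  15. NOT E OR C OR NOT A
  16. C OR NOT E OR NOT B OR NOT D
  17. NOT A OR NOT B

4

There are 2^5 = 32 truth assignments over (A, B, C, D, E).
Split on C. With C = true, the clauses containing C are satisfied and NOT C drops from the rest; 2 of the 2^4 = 16 assignments to the other variables satisfy what remains.
With C = false, by the same count on the reduced clause set, 2 assignments work.
(One model: A=F, B=F, C=F, D=F, E=T.)
Total: 2 + 2 = 4.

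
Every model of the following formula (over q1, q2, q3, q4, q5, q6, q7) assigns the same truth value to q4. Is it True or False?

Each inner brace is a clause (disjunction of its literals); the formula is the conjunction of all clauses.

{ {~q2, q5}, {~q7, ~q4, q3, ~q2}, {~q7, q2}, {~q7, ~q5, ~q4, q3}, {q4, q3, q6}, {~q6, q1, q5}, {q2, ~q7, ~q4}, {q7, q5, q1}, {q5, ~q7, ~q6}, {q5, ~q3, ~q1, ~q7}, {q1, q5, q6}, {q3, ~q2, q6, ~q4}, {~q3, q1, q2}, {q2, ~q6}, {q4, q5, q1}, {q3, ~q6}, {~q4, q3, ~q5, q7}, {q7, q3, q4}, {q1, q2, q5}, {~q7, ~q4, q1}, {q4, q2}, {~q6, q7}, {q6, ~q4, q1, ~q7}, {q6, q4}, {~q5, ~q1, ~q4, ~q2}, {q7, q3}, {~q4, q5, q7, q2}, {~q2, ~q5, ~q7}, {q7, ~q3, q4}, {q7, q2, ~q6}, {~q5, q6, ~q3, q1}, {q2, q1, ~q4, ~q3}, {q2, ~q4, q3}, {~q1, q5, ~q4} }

True

Suppose q4 = 0.
Unit clause (q2) forces q2 = 1.
Unit clause (q5) forces q5 = 1.
Unit clause (q6) forces q6 = 1.
Unit clause (q3) forces q3 = 1.
Unit clause (q7) forces q7 = 1.
But (~q7) is also a unit clause — contradiction.
So every satisfying assignment has q4 = True.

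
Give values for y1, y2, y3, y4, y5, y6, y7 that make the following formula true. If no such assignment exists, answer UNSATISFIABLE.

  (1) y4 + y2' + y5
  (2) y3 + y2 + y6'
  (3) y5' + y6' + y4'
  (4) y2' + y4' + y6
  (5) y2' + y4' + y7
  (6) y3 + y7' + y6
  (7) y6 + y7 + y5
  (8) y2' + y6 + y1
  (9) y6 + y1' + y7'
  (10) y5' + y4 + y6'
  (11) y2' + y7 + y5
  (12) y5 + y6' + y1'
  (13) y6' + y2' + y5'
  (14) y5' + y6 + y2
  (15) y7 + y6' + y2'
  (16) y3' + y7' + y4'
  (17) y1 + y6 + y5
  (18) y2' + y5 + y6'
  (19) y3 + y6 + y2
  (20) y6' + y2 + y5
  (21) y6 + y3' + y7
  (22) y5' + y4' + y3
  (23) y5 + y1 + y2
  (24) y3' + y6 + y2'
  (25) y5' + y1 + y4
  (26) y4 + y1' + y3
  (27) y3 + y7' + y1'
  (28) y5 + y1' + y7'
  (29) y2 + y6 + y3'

UNSATISFIABLE

Suppose y4 = 1.
Suppose y5 = 0.
Suppose y2 = 0.
The clause (y6') is unit, so y6 = 0.
The clause (y7) is unit, so y7 = 1.
The clause (y3) is unit, so y3 = 1.
That conflicts with the unit clause (y3').
So y2 must be the other value — set y2 = 1.
The clause (y6) is unit, so y6 = 1.
That conflicts with the unit clause (y6').
Either choice for y2 ends in contradiction.
So y5 must be the other value — set y5 = 1.
The clause (y6') is unit, so y6 = 0.
The clause (y2') is unit, so y2 = 0.
That conflicts with the unit clause (y2).
Either choice for y5 ends in contradiction.
So y4 must be the other value — set y4 = 0.
Suppose y2 = 0.
Suppose y3 = 1.
The clause (y6) is unit, so y6 = 1.
The clause (y5') is unit, so y5 = 0.
That conflicts with the unit clause (y5).
So y3 must be the other value — set y3 = 0.
The clause (y6') is unit, so y6 = 0.
That conflicts with the unit clause (y6).
Either choice for y3 ends in contradiction.
So y2 must be the other value — set y2 = 1.
The clause (y5) is unit, so y5 = 1.
The clause (y6') is unit, so y6 = 0.
The clause (y1) is unit, so y1 = 1.
The clause (y7') is unit, so y7 = 0.
The clause (y3') is unit, so y3 = 0.
That conflicts with the unit clause (y3).
Either choice for y2 ends in contradiction.
Either choice for y4 ends in contradiction.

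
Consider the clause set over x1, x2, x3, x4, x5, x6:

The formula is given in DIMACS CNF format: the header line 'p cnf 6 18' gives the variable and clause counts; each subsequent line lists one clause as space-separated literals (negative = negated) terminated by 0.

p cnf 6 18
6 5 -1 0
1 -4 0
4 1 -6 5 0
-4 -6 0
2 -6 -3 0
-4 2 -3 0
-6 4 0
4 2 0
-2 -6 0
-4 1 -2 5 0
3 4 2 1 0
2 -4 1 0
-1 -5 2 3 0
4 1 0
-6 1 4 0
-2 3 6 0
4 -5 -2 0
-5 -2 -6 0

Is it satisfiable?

Yes, satisfiable

Suppose x1 = True.
Suppose x6 = False.
From the singleton clause (x5), x5 = True.
Suppose x4 = True.
Suppose x2 = True.
From the singleton clause (x3), x3 = True.
All clauses are satisfied.
A satisfying assignment: x1 ↦ True; x2 ↦ True; x3 ↦ True; x4 ↦ True; x5 ↦ True; x6 ↦ False.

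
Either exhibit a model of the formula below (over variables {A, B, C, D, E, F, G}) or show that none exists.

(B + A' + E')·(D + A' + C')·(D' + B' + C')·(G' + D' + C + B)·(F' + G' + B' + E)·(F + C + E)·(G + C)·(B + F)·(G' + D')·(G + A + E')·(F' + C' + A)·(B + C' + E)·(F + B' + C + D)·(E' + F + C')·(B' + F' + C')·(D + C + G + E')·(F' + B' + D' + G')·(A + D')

Suppose G = 1.
Unit clause (D') forces D = 0.
Suppose A = 0.
Suppose B = 0.
Unit clause (F) forces F = 1.
Unit clause (C') forces C = 0.
Every clause is now satisfied; E is unconstrained.

A ↦ 0; B ↦ 0; C ↦ 0; D ↦ 0; E ↦ 0; F ↦ 1; G ↦ 1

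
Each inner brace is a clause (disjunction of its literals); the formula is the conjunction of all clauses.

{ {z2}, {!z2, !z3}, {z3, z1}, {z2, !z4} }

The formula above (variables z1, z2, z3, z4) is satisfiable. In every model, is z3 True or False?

Suppose z3 = true.
Unit clause (z2) forces z2 = true.
But (!z2) is also a unit clause — contradiction.
So every satisfying assignment has z3 = False.

False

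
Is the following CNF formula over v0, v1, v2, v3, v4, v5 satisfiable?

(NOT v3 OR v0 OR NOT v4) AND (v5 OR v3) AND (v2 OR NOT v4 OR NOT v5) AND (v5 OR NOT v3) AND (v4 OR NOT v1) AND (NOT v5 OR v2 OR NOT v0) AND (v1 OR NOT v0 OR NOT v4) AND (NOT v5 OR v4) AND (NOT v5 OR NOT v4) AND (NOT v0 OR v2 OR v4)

No, unsatisfiable

Case v5 = true:
From the singleton clause (v4), v4 = true.
Now (NOT v4) is unsatisfied and unit — conflict.
Backtrack on v5: now try v5 = false.
From the singleton clause (v3), v3 = true.
Now (NOT v3) is unsatisfied and unit — conflict.
Both values of v5 lead to a conflict.
No assignment satisfies every clause.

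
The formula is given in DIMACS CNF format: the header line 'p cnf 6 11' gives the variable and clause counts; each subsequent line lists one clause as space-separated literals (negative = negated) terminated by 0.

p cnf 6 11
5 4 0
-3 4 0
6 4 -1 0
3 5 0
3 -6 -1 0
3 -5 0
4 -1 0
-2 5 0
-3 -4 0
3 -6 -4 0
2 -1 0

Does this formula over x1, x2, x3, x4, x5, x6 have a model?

Suppose x5 = True.
Unit clause (x3) forces x3 = True.
Unit clause (x4) forces x4 = True.
But (¬x4) is also a unit clause — contradiction.
That branch fails; take x5 = False instead.
Unit clause (x4) forces x4 = True.
Unit clause (x3) forces x3 = True.
But (¬x3) is also a unit clause — contradiction.
Neither x5 = True nor x5 = False works.
No assignment satisfies every clause.

No, unsatisfiable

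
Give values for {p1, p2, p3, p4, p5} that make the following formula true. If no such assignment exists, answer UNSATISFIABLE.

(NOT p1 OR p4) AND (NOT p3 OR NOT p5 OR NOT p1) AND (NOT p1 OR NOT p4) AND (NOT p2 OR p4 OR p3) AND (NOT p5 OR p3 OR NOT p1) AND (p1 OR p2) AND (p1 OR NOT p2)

UNSATISFIABLE

Suppose p1 = false.
Unit clause (p2) forces p2 = true.
Now (NOT p2) is unsatisfied and unit — conflict.
That branch fails; take p1 = true instead.
Unit clause (p4) forces p4 = true.
Now (NOT p4) is unsatisfied and unit — conflict.
Both values of p1 lead to a conflict.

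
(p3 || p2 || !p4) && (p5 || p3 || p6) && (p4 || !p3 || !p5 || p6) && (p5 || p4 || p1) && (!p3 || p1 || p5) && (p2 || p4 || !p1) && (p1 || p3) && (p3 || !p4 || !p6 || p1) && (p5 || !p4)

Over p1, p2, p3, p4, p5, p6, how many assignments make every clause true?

There are 2^6 = 64 truth assignments over (p1, p2, p3, p4, p5, p6).
Split on p4. With p4 = true, the clauses containing p4 are satisfied and !p4 drops from the rest; 10 of the 2^5 = 32 assignments to the other variables satisfy what remains.
With p4 = false, by the same count on the reduced clause set, 8 assignments work.
(One model: p1=F, p2=F, p3=T, p4=F, p5=T, p6=T.)
Total: 10 + 8 = 18.

18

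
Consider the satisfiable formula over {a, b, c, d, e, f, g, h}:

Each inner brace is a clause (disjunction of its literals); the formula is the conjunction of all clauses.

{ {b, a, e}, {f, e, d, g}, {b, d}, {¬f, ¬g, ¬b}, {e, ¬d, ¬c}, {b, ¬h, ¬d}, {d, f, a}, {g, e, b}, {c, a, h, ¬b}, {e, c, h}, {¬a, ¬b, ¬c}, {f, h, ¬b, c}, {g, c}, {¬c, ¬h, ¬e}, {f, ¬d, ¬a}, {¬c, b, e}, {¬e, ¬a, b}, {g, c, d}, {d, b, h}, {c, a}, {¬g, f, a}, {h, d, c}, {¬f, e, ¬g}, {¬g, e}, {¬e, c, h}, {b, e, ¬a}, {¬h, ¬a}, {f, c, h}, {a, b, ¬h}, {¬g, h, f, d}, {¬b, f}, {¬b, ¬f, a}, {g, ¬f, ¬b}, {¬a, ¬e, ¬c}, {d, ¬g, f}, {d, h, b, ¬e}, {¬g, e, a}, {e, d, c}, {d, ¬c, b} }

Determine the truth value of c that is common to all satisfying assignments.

True

Suppose c = False.
From the singleton clause (g), g = True.
From the singleton clause (a), a = True.
From the singleton clause (e), e = True.
From the singleton clause (b), b = True.
From the singleton clause (¬f), f = False.
That conflicts with the unit clause (f).
So every satisfying assignment has c = True.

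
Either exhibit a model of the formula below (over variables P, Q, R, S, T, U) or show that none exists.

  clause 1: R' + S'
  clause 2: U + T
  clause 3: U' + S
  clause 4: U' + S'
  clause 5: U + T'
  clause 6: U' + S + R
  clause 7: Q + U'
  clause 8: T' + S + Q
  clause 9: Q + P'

Case R = 0:
Case U = 1:
From the singleton clause (S), S = 1.
Now (S') is unsatisfied and unit — conflict.
So U must be the other value — set U = 0.
From the singleton clause (T), T = 1.
Now (T') is unsatisfied and unit — conflict.
Both values of U lead to a conflict.
So R must be the other value — set R = 1.
From the singleton clause (S'), S = 0.
From the singleton clause (U'), U = 0.
From the singleton clause (T), T = 1.
Now (T') is unsatisfied and unit — conflict.
Both values of R lead to a conflict.

UNSATISFIABLE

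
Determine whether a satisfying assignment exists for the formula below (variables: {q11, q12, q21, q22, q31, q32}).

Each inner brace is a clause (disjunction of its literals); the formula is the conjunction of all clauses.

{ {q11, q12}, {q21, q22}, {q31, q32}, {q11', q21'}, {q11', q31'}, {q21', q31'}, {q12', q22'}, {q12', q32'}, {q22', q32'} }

No

Case q11 = 1:
(q21') alone gives q21 = 0.
(q22) alone gives q22 = 1.
(q31') alone gives q31 = 0.
(q32) alone gives q32 = 1.
But (q32') is also a unit clause — contradiction.
Undo q11 and try q11 = 0.
(q12) alone gives q12 = 1.
(q22') alone gives q22 = 0.
(q21) alone gives q21 = 1.
(q31') alone gives q31 = 0.
(q32) alone gives q32 = 1.
But (q32') is also a unit clause — contradiction.
Either choice for q11 ends in contradiction.
No assignment satisfies every clause.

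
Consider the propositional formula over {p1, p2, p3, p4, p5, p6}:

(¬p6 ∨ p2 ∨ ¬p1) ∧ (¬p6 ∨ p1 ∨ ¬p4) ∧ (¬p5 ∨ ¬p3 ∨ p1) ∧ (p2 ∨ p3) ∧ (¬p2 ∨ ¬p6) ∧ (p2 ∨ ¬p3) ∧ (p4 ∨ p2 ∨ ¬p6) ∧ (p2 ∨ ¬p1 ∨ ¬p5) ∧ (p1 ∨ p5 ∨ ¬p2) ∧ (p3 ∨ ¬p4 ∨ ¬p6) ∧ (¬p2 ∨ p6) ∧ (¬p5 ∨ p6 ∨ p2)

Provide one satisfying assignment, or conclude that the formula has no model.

UNSATISFIABLE

Try p2 = True.
The clause (¬p6) is unit, so p6 = False.
That conflicts with the unit clause (p6).
Backtrack on p2: now try p2 = False.
The clause (p3) is unit, so p3 = True.
That conflicts with the unit clause (¬p3).
Neither p2 = True nor p2 = False works.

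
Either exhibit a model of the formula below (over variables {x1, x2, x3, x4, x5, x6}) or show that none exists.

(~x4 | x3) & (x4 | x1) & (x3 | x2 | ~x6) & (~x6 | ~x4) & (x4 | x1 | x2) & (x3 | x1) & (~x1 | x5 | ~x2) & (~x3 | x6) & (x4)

(x4) alone gives x4 = 1.
(x3) alone gives x3 = 1.
(~x6) alone gives x6 = 0.
That conflicts with the unit clause (x6).

UNSATISFIABLE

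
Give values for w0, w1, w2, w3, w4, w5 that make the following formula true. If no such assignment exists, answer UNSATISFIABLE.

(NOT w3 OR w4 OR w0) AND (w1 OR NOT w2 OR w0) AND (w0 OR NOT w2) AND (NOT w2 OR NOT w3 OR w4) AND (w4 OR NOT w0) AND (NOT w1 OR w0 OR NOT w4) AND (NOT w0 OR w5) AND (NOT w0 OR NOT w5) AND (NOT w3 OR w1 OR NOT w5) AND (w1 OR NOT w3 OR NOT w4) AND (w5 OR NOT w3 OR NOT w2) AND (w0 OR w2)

UNSATISFIABLE

Try w0 = true.
The clause (w4) is unit, so w4 = true.
The clause (w5) is unit, so w5 = true.
But (NOT w5) is also a unit clause — contradiction.
That branch fails; take w0 = false instead.
The clause (NOT w2) is unit, so w2 = false.
But (w2) is also a unit clause — contradiction.
Neither w0 = true nor w0 = false works.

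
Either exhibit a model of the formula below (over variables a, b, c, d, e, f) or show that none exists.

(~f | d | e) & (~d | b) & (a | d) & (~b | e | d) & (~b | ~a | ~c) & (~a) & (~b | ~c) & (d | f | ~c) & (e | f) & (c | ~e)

a: 0; b: 1; c: 0; d: 1; e: 0; f: 1

Unit clause (~a) forces a = 0.
Unit clause (d) forces d = 1.
Unit clause (b) forces b = 1.
Unit clause (~c) forces c = 0.
Unit clause (~e) forces e = 0.
Unit clause (f) forces f = 1.
Every clause now holds.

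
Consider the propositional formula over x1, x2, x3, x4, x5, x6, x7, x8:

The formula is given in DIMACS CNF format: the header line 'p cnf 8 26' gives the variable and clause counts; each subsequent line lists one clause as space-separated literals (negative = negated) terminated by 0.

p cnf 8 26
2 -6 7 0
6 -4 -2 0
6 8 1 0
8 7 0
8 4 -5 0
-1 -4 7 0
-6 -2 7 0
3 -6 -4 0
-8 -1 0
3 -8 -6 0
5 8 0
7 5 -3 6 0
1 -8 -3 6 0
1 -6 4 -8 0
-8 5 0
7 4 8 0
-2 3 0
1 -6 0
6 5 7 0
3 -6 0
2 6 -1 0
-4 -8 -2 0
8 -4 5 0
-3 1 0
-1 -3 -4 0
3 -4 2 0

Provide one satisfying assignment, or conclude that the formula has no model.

x1=False,  x2=False,  x3=False,  x4=False,  x5=True,  x6=False,  x7=True,  x8=True

Try x8 = True.
Unit clause (¬x1) forces x1 = False.
Unit clause (x5) forces x5 = True.
Unit clause (¬x6) forces x6 = False.
Unit clause (¬x3) forces x3 = False.
Unit clause (¬x2) forces x2 = False.
Unit clause (¬x4) forces x4 = False.
Every clause is now satisfied; x7 is unconstrained.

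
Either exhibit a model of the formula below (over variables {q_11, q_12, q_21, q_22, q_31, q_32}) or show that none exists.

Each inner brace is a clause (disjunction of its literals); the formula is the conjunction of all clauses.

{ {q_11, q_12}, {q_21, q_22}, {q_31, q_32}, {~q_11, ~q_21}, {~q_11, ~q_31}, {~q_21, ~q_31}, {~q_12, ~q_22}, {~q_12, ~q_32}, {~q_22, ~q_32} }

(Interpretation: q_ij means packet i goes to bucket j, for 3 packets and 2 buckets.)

UNSATISFIABLE

Branch on q_11: set q_11 = 1.
From the singleton clause (~q_21), q_21 = 0.
From the singleton clause (q_22), q_22 = 1.
From the singleton clause (~q_31), q_31 = 0.
From the singleton clause (q_32), q_32 = 1.
Now (~q_32) is unsatisfied and unit — conflict.
That branch fails; take q_11 = 0 instead.
From the singleton clause (q_12), q_12 = 1.
From the singleton clause (~q_22), q_22 = 0.
From the singleton clause (q_21), q_21 = 1.
From the singleton clause (~q_31), q_31 = 0.
From the singleton clause (q_32), q_32 = 1.
Now (~q_32) is unsatisfied and unit — conflict.
Neither q_11 = 1 nor q_11 = 0 works.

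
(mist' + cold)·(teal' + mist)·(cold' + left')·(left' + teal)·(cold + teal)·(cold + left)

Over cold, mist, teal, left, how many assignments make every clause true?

3

There are 2^4 = 16 truth assignments over (cold, mist, teal, left).
Check each against the 6 clauses (columns in the order cold, mist, teal, left):
  F F F F  ✗ fails (cold + teal)
  F F F T  ✗ fails (left' + teal)
  F F T F  ✗ fails (teal' + mist)
  F F T T  ✗ fails (teal' + mist)
  F T F F  ✗ fails (mist' + cold)
  F T F T  ✗ fails (mist' + cold)
  F T T F  ✗ fails (mist' + cold)
  F T T T  ✗ fails (mist' + cold)
  T F F F  ✓ satisfies all
  T F F T  ✗ fails (cold' + left')
  T F T F  ✗ fails (teal' + mist)
  T F T T  ✗ fails (teal' + mist)
  T T F F  ✓ satisfies all
  T T F T  ✗ fails (cold' + left')
  T T T F  ✓ satisfies all
  T T T T  ✗ fails (cold' + left')
3 of the 16 rows are models.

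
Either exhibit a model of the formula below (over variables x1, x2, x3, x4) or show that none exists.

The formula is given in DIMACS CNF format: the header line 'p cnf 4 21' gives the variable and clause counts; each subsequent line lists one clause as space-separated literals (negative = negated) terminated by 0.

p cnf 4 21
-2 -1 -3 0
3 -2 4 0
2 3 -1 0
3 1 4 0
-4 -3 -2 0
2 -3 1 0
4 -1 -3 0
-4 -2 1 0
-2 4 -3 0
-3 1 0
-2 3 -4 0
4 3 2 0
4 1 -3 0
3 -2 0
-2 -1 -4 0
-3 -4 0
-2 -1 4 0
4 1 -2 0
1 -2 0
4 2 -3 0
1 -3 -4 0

Case x3 = False:
From the singleton clause (¬x2), x2 = False.
From the singleton clause (¬x1), x1 = False.
From the singleton clause (x4), x4 = True.
This assignment satisfies each clause.

x1=False,  x2=False,  x3=False,  x4=True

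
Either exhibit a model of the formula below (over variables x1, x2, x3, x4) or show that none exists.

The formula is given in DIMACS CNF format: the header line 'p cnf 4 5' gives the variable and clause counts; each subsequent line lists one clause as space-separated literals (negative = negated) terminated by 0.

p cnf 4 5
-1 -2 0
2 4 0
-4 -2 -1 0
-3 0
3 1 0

x1 ↦ True, x2 ↦ False, x3 ↦ False, x4 ↦ True

From the singleton clause (¬x3), x3 = False.
From the singleton clause (x1), x1 = True.
From the singleton clause (¬x2), x2 = False.
From the singleton clause (x4), x4 = True.
Every clause now holds.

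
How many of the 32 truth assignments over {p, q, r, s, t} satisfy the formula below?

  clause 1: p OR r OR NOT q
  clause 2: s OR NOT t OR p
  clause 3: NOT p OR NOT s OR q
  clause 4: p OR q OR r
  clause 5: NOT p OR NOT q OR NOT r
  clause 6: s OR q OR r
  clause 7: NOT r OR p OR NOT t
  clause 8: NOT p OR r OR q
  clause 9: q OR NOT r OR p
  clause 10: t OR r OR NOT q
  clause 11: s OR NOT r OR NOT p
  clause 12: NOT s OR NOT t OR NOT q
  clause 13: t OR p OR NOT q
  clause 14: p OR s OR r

1

There are 2^5 = 32 truth assignments over (p, q, r, s, t).
Split on q. With q = true, the clauses containing q are satisfied and NOT q drops from the rest; 1 of the 2^4 = 16 assignments to the other variables satisfy what remains.
With q = false, by the same count on the reduced clause set, 0 assignments work.
Total: 1 + 0 = 1.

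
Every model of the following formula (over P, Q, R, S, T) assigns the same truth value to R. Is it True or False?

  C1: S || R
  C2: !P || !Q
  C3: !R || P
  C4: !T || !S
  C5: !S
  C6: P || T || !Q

True

Suppose R = false.
From the singleton clause (S), S = true.
But (!S) is also a unit clause — contradiction.
So every satisfying assignment has R = True.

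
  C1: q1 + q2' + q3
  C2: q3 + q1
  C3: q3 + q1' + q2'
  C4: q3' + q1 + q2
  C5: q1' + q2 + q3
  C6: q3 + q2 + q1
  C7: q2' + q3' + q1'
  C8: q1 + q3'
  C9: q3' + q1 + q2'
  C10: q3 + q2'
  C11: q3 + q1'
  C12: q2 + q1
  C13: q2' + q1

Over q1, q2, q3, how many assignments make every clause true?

1

There are 2^3 = 8 truth assignments over (q1, q2, q3).
Check each against the 13 clauses (columns in the order q1, q2, q3):
  F F F  ✗ fails (q3 + q1)
  F F T  ✗ fails (q3' + q1 + q2)
  F T F  ✗ fails (q1 + q2' + q3)
  F T T  ✗ fails (q1 + q3')
  T F F  ✗ fails (q1' + q2 + q3)
  T F T  ✓ satisfies all
  T T F  ✗ fails (q3 + q1' + q2')
  T T T  ✗ fails (q2' + q3' + q1')
1 of the 8 rows is a model.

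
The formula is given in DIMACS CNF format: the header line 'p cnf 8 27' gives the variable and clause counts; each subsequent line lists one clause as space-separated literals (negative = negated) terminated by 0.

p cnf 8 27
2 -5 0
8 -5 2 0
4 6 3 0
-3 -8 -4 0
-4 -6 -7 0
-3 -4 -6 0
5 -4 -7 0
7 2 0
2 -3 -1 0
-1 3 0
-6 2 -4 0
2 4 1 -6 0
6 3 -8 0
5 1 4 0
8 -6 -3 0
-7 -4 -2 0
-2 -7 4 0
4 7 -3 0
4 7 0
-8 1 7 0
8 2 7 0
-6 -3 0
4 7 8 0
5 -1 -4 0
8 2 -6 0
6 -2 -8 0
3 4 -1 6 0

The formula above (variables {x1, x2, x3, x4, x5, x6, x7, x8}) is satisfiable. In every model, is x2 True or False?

Suppose x2 = False.
The clause (¬x5) is unit, so x5 = False.
The clause (x7) is unit, so x7 = True.
The clause (¬x4) is unit, so x4 = False.
The clause (x1) is unit, so x1 = True.
The clause (¬x3) is unit, so x3 = False.
That conflicts with the unit clause (x3).
So every satisfying assignment has x2 = True.

True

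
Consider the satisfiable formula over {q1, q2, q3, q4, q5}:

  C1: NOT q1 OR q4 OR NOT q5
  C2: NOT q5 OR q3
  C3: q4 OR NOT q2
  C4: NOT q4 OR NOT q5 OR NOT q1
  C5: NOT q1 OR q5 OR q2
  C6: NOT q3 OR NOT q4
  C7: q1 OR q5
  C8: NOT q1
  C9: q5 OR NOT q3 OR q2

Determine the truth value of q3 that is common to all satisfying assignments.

True

Suppose q3 = false.
From the singleton clause (NOT q5), q5 = false.
From the singleton clause (q1), q1 = true.
But (NOT q1) is also a unit clause — contradiction.
So every satisfying assignment has q3 = True.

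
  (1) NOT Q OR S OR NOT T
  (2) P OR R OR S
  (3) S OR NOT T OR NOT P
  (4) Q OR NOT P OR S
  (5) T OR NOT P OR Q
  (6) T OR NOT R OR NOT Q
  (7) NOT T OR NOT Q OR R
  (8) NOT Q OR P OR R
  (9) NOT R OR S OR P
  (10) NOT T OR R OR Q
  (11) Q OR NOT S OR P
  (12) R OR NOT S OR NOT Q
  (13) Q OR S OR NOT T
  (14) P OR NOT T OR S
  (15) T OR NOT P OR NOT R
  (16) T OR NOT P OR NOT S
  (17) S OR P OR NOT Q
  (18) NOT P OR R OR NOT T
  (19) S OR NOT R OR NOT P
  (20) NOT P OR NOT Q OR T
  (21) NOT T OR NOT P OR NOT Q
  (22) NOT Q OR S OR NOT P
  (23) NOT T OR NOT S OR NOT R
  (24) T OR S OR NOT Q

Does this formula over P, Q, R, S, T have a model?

Try Q = false.
Try P = false.
Unit clause (NOT S) forces S = false.
Unit clause (R) forces R = true.
That conflicts with the unit clause (NOT R).
Undo P and try P = true.
Unit clause (S) forces S = true.
Unit clause (T) forces T = true.
Unit clause (R) forces R = true.
That conflicts with the unit clause (NOT R).
Both values of P lead to a conflict.
Undo Q and try Q = true.
Try S = true.
Unit clause (R) forces R = true.
Unit clause (T) forces T = true.
That conflicts with the unit clause (NOT T).
Undo S and try S = false.
Unit clause (NOT T) forces T = false.
That conflicts with the unit clause (T).
Both values of S lead to a conflict.
Both values of Q lead to a conflict.
No assignment satisfies every clause.

No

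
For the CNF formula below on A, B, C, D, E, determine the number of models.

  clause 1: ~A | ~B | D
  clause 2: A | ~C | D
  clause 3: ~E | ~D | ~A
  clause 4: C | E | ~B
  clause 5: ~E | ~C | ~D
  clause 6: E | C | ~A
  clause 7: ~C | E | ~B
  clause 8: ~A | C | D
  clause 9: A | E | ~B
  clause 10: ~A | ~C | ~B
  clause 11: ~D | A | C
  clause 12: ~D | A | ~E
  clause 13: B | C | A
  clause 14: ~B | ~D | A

5

There are 2^5 = 32 truth assignments over (A, B, C, D, E).
Split on B. With B = 1, the clauses containing B are satisfied and ~B drops from the rest; 1 of the 2^4 = 16 assignments to the other variables satisfy what remains.
With B = 0, by the same count on the reduced clause set, 4 assignments work.
(One model: A=F, B=F, C=T, D=T, E=F.)
Total: 1 + 4 = 5.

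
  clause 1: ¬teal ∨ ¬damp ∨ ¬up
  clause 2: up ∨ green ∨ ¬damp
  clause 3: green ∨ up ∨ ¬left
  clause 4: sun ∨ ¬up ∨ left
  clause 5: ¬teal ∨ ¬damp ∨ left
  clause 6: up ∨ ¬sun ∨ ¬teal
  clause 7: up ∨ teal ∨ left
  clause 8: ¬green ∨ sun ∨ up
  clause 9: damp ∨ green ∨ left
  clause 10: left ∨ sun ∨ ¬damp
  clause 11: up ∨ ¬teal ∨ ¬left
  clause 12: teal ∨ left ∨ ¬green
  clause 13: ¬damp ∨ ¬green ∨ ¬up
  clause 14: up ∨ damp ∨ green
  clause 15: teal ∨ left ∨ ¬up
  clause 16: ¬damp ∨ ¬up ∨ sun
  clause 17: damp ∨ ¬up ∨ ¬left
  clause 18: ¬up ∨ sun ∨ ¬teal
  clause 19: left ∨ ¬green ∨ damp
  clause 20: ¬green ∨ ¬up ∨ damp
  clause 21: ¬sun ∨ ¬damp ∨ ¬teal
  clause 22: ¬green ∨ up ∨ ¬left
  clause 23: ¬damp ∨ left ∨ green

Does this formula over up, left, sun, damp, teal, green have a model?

Try teal = False.
Try up = True.
Unit clause (left) forces left = True.
Unit clause (damp) forces damp = True.
Unit clause (¬green) forces green = False.
Unit clause (sun) forces sun = True.
This assignment satisfies each clause.
A satisfying assignment: up=True,  left=True,  sun=True,  damp=True,  teal=False,  green=False.

Yes, satisfiable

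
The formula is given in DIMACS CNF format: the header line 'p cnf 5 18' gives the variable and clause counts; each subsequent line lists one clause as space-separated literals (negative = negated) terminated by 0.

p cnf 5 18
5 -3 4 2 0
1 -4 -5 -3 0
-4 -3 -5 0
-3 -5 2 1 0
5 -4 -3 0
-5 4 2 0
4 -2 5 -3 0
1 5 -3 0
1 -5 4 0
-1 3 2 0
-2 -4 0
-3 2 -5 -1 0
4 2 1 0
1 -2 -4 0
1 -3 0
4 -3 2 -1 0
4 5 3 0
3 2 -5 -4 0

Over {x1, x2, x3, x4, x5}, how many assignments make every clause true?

There are 2^5 = 32 truth assignments over (x1, x2, x3, x4, x5).
Split on x3. With x3 = True, the clauses containing x3 are satisfied and ¬x3 drops from the rest; 1 of the 2^4 = 16 assignments to the other variables satisfy what remains.
With x3 = False, by the same count on the reduced clause set, 2 assignments work.
(One model: x1=F, x2=F, x3=F, x4=T, x5=F.)
Total: 1 + 2 = 3.

3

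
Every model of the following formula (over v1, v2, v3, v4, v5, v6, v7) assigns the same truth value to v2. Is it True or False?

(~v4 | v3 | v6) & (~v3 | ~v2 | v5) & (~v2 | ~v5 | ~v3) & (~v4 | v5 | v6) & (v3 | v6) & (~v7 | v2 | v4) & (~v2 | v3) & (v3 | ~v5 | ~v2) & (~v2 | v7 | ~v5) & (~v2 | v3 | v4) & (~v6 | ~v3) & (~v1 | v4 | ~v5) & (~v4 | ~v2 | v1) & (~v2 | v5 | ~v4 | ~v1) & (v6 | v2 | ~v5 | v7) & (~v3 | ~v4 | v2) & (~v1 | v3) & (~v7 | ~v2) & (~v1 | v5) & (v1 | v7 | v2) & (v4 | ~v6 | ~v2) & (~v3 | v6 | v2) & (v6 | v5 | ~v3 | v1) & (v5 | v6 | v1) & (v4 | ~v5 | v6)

Suppose v2 = 1.
The clause (v3) is unit, so v3 = 1.
The clause (v5) is unit, so v5 = 1.
But (~v5) is also a unit clause — contradiction.
So every satisfying assignment has v2 = False.

False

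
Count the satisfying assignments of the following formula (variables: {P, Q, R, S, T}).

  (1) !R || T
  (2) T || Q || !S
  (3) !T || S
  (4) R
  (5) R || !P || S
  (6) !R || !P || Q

There are 2^5 = 32 truth assignments over (P, Q, R, S, T).
Split on Q. With Q = true, the clauses containing Q are satisfied and !Q drops from the rest; 2 of the 2^4 = 16 assignments to the other variables satisfy what remains.
With Q = false, by the same count on the reduced clause set, 1 assignment works.
(One model: P=F, Q=F, R=T, S=T, T=T.)
Total: 2 + 1 = 3.

3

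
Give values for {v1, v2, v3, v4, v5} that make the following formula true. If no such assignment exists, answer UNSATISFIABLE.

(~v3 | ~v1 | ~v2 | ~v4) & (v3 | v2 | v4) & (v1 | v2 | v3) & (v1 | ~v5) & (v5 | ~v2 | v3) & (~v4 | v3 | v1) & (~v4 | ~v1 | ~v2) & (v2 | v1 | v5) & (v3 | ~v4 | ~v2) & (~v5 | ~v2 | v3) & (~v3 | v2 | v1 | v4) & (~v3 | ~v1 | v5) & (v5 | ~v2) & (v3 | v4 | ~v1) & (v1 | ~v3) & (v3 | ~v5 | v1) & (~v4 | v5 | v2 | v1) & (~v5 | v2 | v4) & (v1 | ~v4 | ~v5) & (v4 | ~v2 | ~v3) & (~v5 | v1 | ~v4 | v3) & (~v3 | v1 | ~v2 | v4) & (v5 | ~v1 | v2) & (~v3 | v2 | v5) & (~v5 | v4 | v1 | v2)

Case v1 = 1:
Case v4 = 1:
From the singleton clause (~v2), v2 = 0.
From the singleton clause (v5), v5 = 1.
No clause remains; v3 is free.

v1=1,  v2=0,  v3=0,  v4=1,  v5=1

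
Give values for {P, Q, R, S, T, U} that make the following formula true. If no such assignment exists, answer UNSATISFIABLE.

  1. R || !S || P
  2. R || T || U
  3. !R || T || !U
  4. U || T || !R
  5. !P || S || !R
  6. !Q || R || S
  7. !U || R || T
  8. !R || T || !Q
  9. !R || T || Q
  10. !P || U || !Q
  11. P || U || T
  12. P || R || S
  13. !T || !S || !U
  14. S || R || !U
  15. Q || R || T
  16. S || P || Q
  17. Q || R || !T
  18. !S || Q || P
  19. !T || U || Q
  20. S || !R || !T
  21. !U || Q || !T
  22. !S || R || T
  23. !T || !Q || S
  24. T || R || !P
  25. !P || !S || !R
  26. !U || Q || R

P: false; Q: true; R: true; S: true; T: true; U: false

Case R = true:
Case T = true:
(S) alone gives S = true.
(!U) alone gives U = false.
(Q) alone gives Q = true.
(!P) alone gives P = false.
This assignment satisfies each clause.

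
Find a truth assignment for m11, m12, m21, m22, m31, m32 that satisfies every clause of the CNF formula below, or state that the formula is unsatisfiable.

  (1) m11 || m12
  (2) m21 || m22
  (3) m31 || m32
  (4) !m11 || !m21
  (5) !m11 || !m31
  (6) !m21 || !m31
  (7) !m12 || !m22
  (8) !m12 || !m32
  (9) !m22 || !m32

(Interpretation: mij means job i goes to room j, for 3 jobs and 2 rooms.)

UNSATISFIABLE

Suppose m11 = true.
(!m21) alone gives m21 = false.
(m22) alone gives m22 = true.
(!m31) alone gives m31 = false.
(m32) alone gives m32 = true.
But (!m32) is also a unit clause — contradiction.
Undo m11 and try m11 = false.
(m12) alone gives m12 = true.
(!m22) alone gives m22 = false.
(m21) alone gives m21 = true.
(!m31) alone gives m31 = false.
(m32) alone gives m32 = true.
But (!m32) is also a unit clause — contradiction.
Both values of m11 lead to a conflict.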